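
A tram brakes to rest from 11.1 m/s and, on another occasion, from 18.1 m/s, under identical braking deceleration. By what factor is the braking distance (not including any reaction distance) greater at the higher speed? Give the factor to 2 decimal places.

Factor ≈ 2.66

Braking distance d = v²/(2a), so with a fixed, d ∝ v².
Factor = (18.1/11.1)² = 1.6306² = 2.6589.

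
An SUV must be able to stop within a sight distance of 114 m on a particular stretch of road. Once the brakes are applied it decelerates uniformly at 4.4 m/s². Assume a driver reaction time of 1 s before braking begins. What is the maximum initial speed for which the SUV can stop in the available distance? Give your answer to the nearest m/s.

Stopping distance: v·t_r + v²/(2a) = 114 with t_r = 1 s and a = 4.400 m/s².
So v² + 8.800 v − 1003.20 = 0.
Positive root: v = −a·t_r + √((a·t_r)² + 2a·d) = −4.400 + √(19.360 + 1003.20) = 27.5775 m/s.

Maximum speed ≈ 28 m/s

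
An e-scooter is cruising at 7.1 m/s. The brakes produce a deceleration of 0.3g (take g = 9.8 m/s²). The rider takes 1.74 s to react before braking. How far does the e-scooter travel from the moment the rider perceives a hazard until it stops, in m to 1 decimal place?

Total stopping distance ≈ 20.9 m

a = 0.3 × 9.8 = 2.940 m/s².
Reaction distance = v·t_r = 7.1000 × 1.74 = 12.354 m.
Braking distance = v²/(2a) = 7.1000² / (2 × 2.940) = 50.410 / 5.880 = 8.573 m.
Total = 12.354 + 8.573 = 20.927 m.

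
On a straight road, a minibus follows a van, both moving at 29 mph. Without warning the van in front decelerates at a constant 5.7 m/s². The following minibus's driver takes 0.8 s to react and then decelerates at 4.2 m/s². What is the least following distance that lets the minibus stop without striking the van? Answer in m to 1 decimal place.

29 mph × 0.44704 = 12.9642 m/s.
Leader travels v²/(2a_L) = 168.070 / 11.400 = 14.743 m before stopping.
Follower covers v·t_r = 12.9642 × 0.8 = 10.371 m while reacting, then v²/(2a_F) = 168.070 / 8.400 = 20.008 m while braking, for a total of 10.371 + 20.008 = 30.379 m.
Since a_F ≤ a_L and the follower starts braking later, the follower is never slower than the leader, so the closest approach is when both have stopped.
Minimum gap = 30.379 − 14.743 = 15.636 m.

Minimum gap ≈ 15.6 m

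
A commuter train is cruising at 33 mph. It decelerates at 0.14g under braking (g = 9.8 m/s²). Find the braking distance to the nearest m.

Braking distance ≈ 79 m

33 mph × 0.44704 = 14.7523 m/s.
a = 0.14 × 9.8 = 1.372 m/s².
Braking distance = v²/(2a) = 14.7523² / (2 × 1.372) = 217.630 / 2.744 = 79.311 m.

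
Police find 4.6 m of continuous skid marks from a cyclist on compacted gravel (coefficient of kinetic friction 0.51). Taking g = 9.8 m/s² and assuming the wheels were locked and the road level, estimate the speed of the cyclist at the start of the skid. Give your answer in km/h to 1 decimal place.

Initial speed ≈ 24.4 km/h

Deceleration a = μg = 0.51 × 9.8 = 4.998 m/s².
v = √(2a·d) = √(2 × 4.998 × 4.6) = √45.982 = 6.7810 m/s.
= 6.7810 × 3.6 = 24.412 km/h.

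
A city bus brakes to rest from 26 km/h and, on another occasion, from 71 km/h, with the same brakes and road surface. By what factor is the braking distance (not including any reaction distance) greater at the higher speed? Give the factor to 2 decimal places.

Factor ≈ 7.46

Braking distance d = v²/(2a), so with a fixed, d ∝ v².
Factor = (71/26)² = 2.7308² = 7.4573.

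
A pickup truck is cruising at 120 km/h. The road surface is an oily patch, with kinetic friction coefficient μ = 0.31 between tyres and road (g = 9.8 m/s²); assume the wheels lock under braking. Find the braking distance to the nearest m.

120 km/h ÷ 3.6 = 33.3333 m/s.
a = μg = 0.31 × 9.8 = 3.038 m/s².
Braking distance = v²/(2a) = 33.3333² / (2 × 3.038) = 1111.109 / 6.076 = 182.868 m.

Braking distance ≈ 183 m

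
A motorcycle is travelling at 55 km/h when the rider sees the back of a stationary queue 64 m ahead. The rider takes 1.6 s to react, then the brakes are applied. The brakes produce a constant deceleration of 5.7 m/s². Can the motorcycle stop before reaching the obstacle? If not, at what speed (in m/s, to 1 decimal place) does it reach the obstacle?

Yes — it stops about 19.1 m short of the obstacle, so it never reaches it

55 km/h ÷ 3.6 = 15.2778 m/s.
Reaction distance = 15.2778 × 1.6 = 24.444 m.
Braking distance = v²/(2a) = 233.411 / 11.400 = 20.475 m.
Total stopping distance = 24.444 + 20.475 = 44.919 m, vs 64 m available — it stops with 64 − 44.919 = 19.081 m to spare.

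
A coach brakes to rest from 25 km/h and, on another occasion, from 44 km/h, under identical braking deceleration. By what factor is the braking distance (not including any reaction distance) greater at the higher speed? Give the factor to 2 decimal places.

Braking distance d = v²/(2a), so with a fixed, d ∝ v².
Factor = (44/25)² = 1.7600² = 3.0976.

Factor ≈ 3.10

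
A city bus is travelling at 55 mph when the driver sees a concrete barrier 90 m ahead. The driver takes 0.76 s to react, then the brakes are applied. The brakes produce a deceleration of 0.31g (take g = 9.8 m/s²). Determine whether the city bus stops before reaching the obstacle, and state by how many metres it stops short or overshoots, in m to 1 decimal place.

55 mph × 0.44704 = 24.5872 m/s.
a = 0.31 × 9.8 = 3.038 m/s².
Reaction distance = 24.5872 × 0.76 = 18.686 m.
Braking distance = v²/(2a) = 604.530 / 6.076 = 99.495 m.
Total stopping distance = 18.686 + 99.495 = 118.181 m, vs 90 m available — it cannot stop in time and overshoots by 118.181 − 90 = 28.181 m.

No — it overshoots by 28.2 m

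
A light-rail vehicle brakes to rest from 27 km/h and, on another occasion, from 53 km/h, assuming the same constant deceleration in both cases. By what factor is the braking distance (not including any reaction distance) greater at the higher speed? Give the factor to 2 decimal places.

Braking distance d = v²/(2a), so with a fixed, d ∝ v².
Factor = (53/27)² = 1.9630² = 3.8534.

Factor ≈ 3.85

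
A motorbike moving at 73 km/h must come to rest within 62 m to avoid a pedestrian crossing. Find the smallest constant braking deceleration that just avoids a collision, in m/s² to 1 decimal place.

73 km/h ÷ 3.6 = 20.2778 m/s.
v² = 2a·d ⇒ a = v²/(2d) = 20.2778² / (2 × 62.000) = 411.189 / 124.000 = 3.3160 m/s².

Required deceleration ≈ 3.3 m/s²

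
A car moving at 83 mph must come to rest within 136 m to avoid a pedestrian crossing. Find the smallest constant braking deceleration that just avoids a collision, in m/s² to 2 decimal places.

Required deceleration ≈ 5.06 m/s²

83 mph × 0.44704 = 37.1043 m/s.
v² = 2a·d ⇒ a = v²/(2d) = 37.1043² / (2 × 136.000) = 1376.729 / 272.000 = 5.0615 m/s².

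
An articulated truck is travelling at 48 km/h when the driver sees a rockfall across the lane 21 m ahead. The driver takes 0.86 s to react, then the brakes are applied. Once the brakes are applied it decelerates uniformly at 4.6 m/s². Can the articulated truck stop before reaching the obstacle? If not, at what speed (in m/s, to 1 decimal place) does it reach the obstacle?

48 km/h ÷ 3.6 = 13.3333 m/s.
Reaction distance = 13.3333 × 0.86 = 11.467 m.
Braking distance needed to stop: v²/(2a) = 177.777 / 9.200 = 19.324 m, so total needed = 11.467 + 19.324 = 30.791 m > 21 m — it cannot stop.
Distance remaining when braking begins: 21 − 11.467 = 9.533 m.
v² = v₀² − 2a·d = 177.777 − 2 × 4.600 × 9.533 = 90.073 m²/s².
v = √90.073 = 9.491 m/s.

No — it strikes the obstacle at 9.5 m/s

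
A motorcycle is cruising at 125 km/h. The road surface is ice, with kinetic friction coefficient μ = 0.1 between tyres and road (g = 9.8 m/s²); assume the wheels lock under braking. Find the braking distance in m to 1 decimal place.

125 km/h ÷ 3.6 = 34.7222 m/s.
a = μg = 0.1 × 9.8 = 0.980 m/s².
Braking distance = v²/(2a) = 34.7222² / (2 × 0.980) = 1205.631 / 1.960 = 615.118 m.

Braking distance ≈ 615.1 m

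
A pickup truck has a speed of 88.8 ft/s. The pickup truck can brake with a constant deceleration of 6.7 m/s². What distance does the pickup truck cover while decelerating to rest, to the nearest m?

88.8 ft/s × 0.3048 = 27.0662 m/s.
Braking distance = v²/(2a) = 27.0662² / (2 × 6.700) = 732.579 / 13.400 = 54.670 m.

Braking distance ≈ 55 m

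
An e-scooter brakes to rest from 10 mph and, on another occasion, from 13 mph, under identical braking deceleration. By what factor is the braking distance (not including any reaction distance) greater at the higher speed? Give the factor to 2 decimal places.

Factor ≈ 1.69

Braking distance d = v²/(2a), so with a fixed, d ∝ v².
Factor = (13/10)² = 1.3000² = 1.6900.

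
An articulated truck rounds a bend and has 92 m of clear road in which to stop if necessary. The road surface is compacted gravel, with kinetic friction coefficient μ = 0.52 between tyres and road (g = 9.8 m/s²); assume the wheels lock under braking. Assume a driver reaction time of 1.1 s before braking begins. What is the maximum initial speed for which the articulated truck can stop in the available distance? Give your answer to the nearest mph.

a = μg = 0.52 × 9.8 = 5.096 m/s².
Stopping distance: v·t_r + v²/(2a) = 92 with t_r = 1.1 s and a = 5.096 m/s².
So v² + 11.211 v − 937.66 = 0.
Positive root: v = −a·t_r + √((a·t_r)² + 2a·d) = −5.606 + √(31.427 + 937.66) = 25.5242 m/s.
25.5242 m/s ÷ 0.44704 = 57.096 mph.

Maximum speed ≈ 57 mph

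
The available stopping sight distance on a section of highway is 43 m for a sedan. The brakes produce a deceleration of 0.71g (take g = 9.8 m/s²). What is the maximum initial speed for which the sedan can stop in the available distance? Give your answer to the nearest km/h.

a = 0.71 × 9.8 = 6.958 m/s².
v²/(2a) = d ⇒ v = √(2 × 6.958 × 43) = √598.39 = 24.4620 m/s.
24.4620 m/s × 3.6 = 88.063 km/h.

Maximum speed ≈ 88 km/h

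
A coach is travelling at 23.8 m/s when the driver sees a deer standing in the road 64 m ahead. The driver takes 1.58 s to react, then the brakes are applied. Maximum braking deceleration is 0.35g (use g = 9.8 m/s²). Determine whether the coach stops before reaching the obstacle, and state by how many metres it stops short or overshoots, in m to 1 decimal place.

a = 0.35 × 9.8 = 3.430 m/s².
Reaction distance = 23.8000 × 1.58 = 37.604 m.
Braking distance = v²/(2a) = 566.440 / 6.860 = 82.571 m.
Total stopping distance = 37.604 + 82.571 = 120.175 m, vs 64 m available — it cannot stop in time and overshoots by 120.175 − 64 = 56.175 m.

No — it overshoots by 56.2 m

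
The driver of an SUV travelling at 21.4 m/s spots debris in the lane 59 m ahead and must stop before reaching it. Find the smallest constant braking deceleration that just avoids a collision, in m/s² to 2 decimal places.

v² = 2a·d ⇒ a = v²/(2d) = 21.4000² / (2 × 59.000) = 457.960 / 118.000 = 3.8810 m/s².

Required deceleration ≈ 3.88 m/s²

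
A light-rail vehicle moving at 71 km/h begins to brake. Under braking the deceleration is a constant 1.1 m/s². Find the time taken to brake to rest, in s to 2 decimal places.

71 km/h ÷ 3.6 = 19.7222 m/s.
Braking time = v/a = 19.7222 / 1.100 = 17.929 s.

Braking time ≈ 17.93 s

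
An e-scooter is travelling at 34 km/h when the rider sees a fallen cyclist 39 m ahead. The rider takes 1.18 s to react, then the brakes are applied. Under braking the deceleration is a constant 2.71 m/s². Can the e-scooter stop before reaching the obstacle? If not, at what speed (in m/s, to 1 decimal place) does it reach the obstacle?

Yes — it stops about 11.4 m short of the obstacle, so it never reaches it

34 km/h ÷ 3.6 = 9.4444 m/s.
Reaction distance = 9.4444 × 1.18 = 11.144 m.
Braking distance = v²/(2a) = 89.197 / 5.420 = 16.457 m.
Total stopping distance = 11.144 + 16.457 = 27.601 m, vs 39 m available — it stops with 39 − 27.601 = 11.399 m to spare.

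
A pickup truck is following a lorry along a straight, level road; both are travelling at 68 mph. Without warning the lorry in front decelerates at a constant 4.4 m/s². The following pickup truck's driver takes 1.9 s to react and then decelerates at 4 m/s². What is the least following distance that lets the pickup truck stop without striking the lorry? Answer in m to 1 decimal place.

Minimum gap ≈ 68.3 m

68 mph × 0.44704 = 30.3987 m/s.
Leader travels v²/(2a_L) = 924.081 / 8.800 = 105.009 m before stopping.
Follower covers v·t_r = 30.3987 × 1.9 = 57.758 m while reacting, then v²/(2a_F) = 924.081 / 8.000 = 115.510 m while braking, for a total of 57.758 + 115.510 = 173.268 m.
Since a_F ≤ a_L and the follower starts braking later, the follower is never slower than the leader, so the closest approach is when both have stopped.
Minimum gap = 173.268 − 105.009 = 68.259 m.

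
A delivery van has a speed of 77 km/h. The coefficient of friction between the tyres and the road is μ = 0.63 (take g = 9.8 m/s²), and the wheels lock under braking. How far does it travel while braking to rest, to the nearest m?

Braking distance ≈ 37 m

77 km/h ÷ 3.6 = 21.3889 m/s.
a = μg = 0.63 × 9.8 = 6.174 m/s².
Braking distance = v²/(2a) = 21.3889² / (2 × 6.174) = 457.485 / 12.348 = 37.049 m.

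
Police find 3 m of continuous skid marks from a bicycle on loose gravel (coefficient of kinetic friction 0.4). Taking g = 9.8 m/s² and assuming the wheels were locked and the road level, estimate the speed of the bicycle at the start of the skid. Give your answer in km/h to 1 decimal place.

Deceleration a = μg = 0.4 × 9.8 = 3.920 m/s².
v = √(2a·d) = √(2 × 3.920 × 3) = √23.520 = 4.8497 m/s.
= 4.8497 × 3.6 = 17.459 km/h.

Initial speed ≈ 17.5 km/h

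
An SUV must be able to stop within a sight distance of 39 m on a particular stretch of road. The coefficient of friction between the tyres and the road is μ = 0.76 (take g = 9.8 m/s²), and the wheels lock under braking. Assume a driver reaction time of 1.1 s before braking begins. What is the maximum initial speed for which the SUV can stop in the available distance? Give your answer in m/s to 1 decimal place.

Maximum speed ≈ 17.3 m/s

a = μg = 0.76 × 9.8 = 7.448 m/s².
Stopping distance: v·t_r + v²/(2a) = 39 with t_r = 1.1 s and a = 7.448 m/s².
So v² + 16.386 v − 580.94 = 0.
Positive root: v = −a·t_r + √((a·t_r)² + 2a·d) = −8.193 + √(67.125 + 580.94) = 17.2641 m/s.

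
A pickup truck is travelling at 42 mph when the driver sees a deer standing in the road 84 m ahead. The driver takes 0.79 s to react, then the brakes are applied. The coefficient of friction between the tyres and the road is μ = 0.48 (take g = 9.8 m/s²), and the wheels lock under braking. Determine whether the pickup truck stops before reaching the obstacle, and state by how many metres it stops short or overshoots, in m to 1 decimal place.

42 mph × 0.44704 = 18.7757 m/s.
a = μg = 0.48 × 9.8 = 4.704 m/s².
Reaction distance = 18.7757 × 0.79 = 14.833 m.
Braking distance = v²/(2a) = 352.527 / 9.408 = 37.471 m.
Total stopping distance = 14.833 + 37.471 = 52.304 m, vs 84 m available — it stops with 84 − 52.304 = 31.696 m to spare.

Yes — it stops 31.7 m short of the obstacle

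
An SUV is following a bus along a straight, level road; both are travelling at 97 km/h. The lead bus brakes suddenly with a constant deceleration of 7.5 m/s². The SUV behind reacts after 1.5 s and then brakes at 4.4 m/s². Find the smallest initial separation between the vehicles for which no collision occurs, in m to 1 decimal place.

97 km/h ÷ 3.6 = 26.9444 m/s.
Leader travels v²/(2a_L) = 726.001 / 15.000 = 48.400 m before stopping.
Follower covers v·t_r = 26.9444 × 1.5 = 40.417 m while reacting, then v²/(2a_F) = 726.001 / 8.800 = 82.500 m while braking, for a total of 40.417 + 82.500 = 122.917 m.
Since a_F ≤ a_L and the follower starts braking later, the follower is never slower than the leader, so the closest approach is when both have stopped.
Minimum gap = 122.917 − 48.400 = 74.517 m.

Minimum gap ≈ 74.5 m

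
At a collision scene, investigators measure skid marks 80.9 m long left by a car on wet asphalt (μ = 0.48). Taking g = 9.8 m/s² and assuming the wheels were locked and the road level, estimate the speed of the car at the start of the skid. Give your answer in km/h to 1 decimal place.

Initial speed ≈ 99.3 km/h

Deceleration a = μg = 0.48 × 9.8 = 4.704 m/s².
v = √(2a·d) = √(2 × 4.704 × 80.9) = √761.107 = 27.5882 m/s.
= 27.5882 × 3.6 = 99.318 km/h.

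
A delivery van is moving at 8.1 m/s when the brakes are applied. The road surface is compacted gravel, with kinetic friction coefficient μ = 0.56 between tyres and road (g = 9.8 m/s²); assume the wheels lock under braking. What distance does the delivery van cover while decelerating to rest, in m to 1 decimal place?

Braking distance ≈ 6.0 m

a = μg = 0.56 × 9.8 = 5.488 m/s².
Braking distance = v²/(2a) = 8.1000² / (2 × 5.488) = 65.610 / 10.976 = 5.978 m.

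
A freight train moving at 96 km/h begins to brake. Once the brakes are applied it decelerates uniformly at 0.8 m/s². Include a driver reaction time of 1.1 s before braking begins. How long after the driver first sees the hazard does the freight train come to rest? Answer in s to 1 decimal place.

96 km/h ÷ 3.6 = 26.6667 m/s.
Braking time = v/a = 26.6667 / 0.800 = 33.333 s.
Total = 1.1 + 33.333 = 34.433 s.

Total time ≈ 34.4 s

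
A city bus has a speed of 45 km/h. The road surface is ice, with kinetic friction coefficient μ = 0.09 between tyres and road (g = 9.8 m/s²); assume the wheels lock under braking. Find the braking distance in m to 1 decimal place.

45 km/h ÷ 3.6 = 12.5000 m/s.
a = μg = 0.09 × 9.8 = 0.882 m/s².
Braking distance = v²/(2a) = 12.5000² / (2 × 0.882) = 156.250 / 1.764 = 88.577 m.

Braking distance ≈ 88.6 m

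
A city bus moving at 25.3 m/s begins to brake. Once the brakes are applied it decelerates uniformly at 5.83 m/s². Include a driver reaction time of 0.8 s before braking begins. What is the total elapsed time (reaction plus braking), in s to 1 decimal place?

Total time ≈ 5.1 s

Braking time = v/a = 25.3000 / 5.830 = 4.340 s.
Total = 0.8 + 4.340 = 5.140 s.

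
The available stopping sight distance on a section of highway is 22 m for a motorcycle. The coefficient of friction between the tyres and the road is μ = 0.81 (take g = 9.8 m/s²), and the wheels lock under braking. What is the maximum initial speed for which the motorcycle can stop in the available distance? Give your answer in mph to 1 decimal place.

a = μg = 0.81 × 9.8 = 7.938 m/s².
v²/(2a) = d ⇒ v = √(2 × 7.938 × 22) = √349.27 = 18.6888 m/s.
18.6888 m/s ÷ 0.44704 = 41.806 mph.

Maximum speed ≈ 41.8 mph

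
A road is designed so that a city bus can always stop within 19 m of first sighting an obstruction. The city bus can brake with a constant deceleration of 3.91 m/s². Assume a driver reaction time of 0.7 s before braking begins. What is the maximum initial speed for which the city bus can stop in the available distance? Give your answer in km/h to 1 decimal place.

Maximum speed ≈ 35.1 km/h

Stopping distance: v·t_r + v²/(2a) = 19 with t_r = 0.7 s and a = 3.910 m/s².
So v² + 5.474 v − 148.58 = 0.
Positive root: v = −a·t_r + √((a·t_r)² + 2a·d) = −2.737 + √(7.491 + 148.58) = 9.7558 m/s.
9.7558 m/s × 3.6 = 35.121 km/h.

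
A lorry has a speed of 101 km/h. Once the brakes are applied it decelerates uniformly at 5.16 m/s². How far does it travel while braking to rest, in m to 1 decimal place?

Braking distance ≈ 76.3 m

101 km/h ÷ 3.6 = 28.0556 m/s.
Braking distance = v²/(2a) = 28.0556² / (2 × 5.160) = 787.117 / 10.320 = 76.271 m.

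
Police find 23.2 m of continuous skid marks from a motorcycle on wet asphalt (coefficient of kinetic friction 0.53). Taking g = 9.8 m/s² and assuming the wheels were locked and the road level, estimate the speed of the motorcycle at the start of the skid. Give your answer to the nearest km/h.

Deceleration a = μg = 0.53 × 9.8 = 5.194 m/s².
v = √(2a·d) = √(2 × 5.194 × 23.2) = √241.002 = 15.5242 m/s.
= 15.5242 × 3.6 = 55.887 km/h.

Initial speed ≈ 56 km/h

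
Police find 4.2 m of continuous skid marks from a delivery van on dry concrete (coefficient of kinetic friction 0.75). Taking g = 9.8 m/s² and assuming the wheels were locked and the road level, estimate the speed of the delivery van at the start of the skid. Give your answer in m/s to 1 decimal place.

Initial speed ≈ 7.9 m/s

Deceleration a = μg = 0.75 × 9.8 = 7.350 m/s².
v = √(2a·d) = √(2 × 7.350 × 4.2) = √61.740 = 7.8575 m/s.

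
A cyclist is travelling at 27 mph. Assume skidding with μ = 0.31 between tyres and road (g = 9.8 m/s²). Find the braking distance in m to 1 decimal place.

27 mph × 0.44704 = 12.0701 m/s.
a = μg = 0.31 × 9.8 = 3.038 m/s².
Braking distance = v²/(2a) = 12.0701² / (2 × 3.038) = 145.687 / 6.076 = 23.977 m.

Braking distance ≈ 24.0 m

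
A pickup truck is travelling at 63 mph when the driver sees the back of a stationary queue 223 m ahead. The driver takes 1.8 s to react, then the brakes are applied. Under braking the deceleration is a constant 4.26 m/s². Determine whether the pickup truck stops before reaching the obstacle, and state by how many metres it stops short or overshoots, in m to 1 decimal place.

63 mph × 0.44704 = 28.1635 m/s.
Reaction distance = 28.1635 × 1.8 = 50.694 m.
Braking distance = v²/(2a) = 793.183 / 8.520 = 93.097 m.
Total stopping distance = 50.694 + 93.097 = 143.791 m, vs 223 m available — it stops with 223 − 143.791 = 79.209 m to spare.

Yes — it stops 79.2 m short of the obstacle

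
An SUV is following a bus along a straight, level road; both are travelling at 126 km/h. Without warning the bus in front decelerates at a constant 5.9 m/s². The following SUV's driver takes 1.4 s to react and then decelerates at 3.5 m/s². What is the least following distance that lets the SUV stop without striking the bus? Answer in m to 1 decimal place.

126 km/h ÷ 3.6 = 35.0000 m/s.
Leader travels v²/(2a_L) = 1225.000 / 11.800 = 103.814 m before stopping.
Follower covers v·t_r = 35.0000 × 1.4 = 49.000 m while reacting, then v²/(2a_F) = 1225.000 / 7.000 = 175.000 m while braking, for a total of 49.000 + 175.000 = 224.000 m.
Since a_F ≤ a_L and the follower starts braking later, the follower is never slower than the leader, so the closest approach is when both have stopped.
Minimum gap = 224.000 − 103.814 = 120.186 m.

Minimum gap ≈ 120.2 m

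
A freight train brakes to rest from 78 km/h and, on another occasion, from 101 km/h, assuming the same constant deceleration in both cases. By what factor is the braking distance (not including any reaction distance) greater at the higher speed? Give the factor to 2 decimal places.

Braking distance d = v²/(2a), so with a fixed, d ∝ v².
Factor = (101/78)² = 1.2949² = 1.6768.

Factor ≈ 1.68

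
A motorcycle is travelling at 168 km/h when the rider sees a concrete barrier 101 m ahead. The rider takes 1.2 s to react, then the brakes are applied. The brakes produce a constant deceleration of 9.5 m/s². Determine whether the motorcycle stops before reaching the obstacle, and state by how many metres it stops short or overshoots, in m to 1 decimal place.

168 km/h ÷ 3.6 = 46.6667 m/s.
Reaction distance = 46.6667 × 1.2 = 56.000 m.
Braking distance = v²/(2a) = 2177.781 / 19.000 = 114.620 m.
Total stopping distance = 56.000 + 114.620 = 170.620 m, vs 101 m available — it cannot stop in time and overshoots by 170.620 − 101 = 69.620 m.

No — it overshoots by 69.6 m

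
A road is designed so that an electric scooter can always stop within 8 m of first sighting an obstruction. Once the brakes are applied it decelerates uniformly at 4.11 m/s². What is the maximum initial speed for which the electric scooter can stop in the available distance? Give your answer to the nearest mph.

Maximum speed ≈ 18 mph

v²/(2a) = d ⇒ v = √(2 × 4.110 × 8) = √65.76 = 8.1093 m/s.
8.1093 m/s ÷ 0.44704 = 18.140 mph.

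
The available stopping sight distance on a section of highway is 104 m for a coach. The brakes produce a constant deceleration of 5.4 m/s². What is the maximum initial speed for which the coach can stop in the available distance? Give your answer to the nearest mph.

v²/(2a) = d ⇒ v = √(2 × 5.400 × 104) = √1123.20 = 33.5142 m/s.
33.5142 m/s ÷ 0.44704 = 74.969 mph.

Maximum speed ≈ 75 mph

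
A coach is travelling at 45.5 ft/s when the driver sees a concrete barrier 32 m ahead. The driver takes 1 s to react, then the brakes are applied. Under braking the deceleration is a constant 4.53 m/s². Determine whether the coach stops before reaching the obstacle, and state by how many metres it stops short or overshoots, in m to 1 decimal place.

45.5 ft/s × 0.3048 = 13.8684 m/s.
Reaction distance = 13.8684 × 1 = 13.868 m.
Braking distance = v²/(2a) = 192.333 / 9.060 = 21.229 m.
Total stopping distance = 13.868 + 21.229 = 35.097 m, vs 32 m available — it cannot stop in time and overshoots by 35.097 − 32 = 3.097 m.

No — it overshoots by 3.1 m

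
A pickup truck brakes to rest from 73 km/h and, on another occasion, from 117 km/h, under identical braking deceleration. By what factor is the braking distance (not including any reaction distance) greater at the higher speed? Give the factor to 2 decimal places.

Factor ≈ 2.57

Braking distance d = v²/(2a), so with a fixed, d ∝ v².
Factor = (117/73)² = 1.6027² = 2.5686.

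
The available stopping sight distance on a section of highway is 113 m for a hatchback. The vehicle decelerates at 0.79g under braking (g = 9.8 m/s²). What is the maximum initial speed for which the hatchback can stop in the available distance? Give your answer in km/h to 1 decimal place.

Maximum speed ≈ 150.6 km/h

a = 0.79 × 9.8 = 7.742 m/s².
v²/(2a) = d ⇒ v = √(2 × 7.742 × 113) = √1749.69 = 41.8293 m/s.
41.8293 m/s × 3.6 = 150.585 km/h.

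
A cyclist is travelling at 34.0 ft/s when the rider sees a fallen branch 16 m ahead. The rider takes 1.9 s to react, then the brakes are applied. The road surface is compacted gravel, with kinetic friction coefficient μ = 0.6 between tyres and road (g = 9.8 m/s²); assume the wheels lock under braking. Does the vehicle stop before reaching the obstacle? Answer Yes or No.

34 ft/s × 0.3048 = 10.3632 m/s.
a = μg = 0.6 × 9.8 = 5.880 m/s².
Reaction distance = 10.3632 × 1.9 = 19.690 m.
Braking distance = v²/(2a) = 107.396 / 11.760 = 9.132 m.
Total stopping distance = 19.690 + 9.132 = 28.822 m, vs 16 m available — it cannot stop in time and overshoots by 28.822 − 16 = 12.822 m.

No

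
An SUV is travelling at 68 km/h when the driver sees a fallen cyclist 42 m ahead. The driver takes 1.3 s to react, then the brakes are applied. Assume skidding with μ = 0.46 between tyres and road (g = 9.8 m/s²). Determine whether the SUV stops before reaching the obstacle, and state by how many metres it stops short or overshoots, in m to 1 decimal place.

No — it overshoots by 22.1 m

68 km/h ÷ 3.6 = 18.8889 m/s.
a = μg = 0.46 × 9.8 = 4.508 m/s².
Reaction distance = 18.8889 × 1.3 = 24.556 m.
Braking distance = v²/(2a) = 356.791 / 9.016 = 39.573 m.
Total stopping distance = 24.556 + 39.573 = 64.129 m, vs 42 m available — it cannot stop in time and overshoots by 64.129 − 42 = 22.129 m.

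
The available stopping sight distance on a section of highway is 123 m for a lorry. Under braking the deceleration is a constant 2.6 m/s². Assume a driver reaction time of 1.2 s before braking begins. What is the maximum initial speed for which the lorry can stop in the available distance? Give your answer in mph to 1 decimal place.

Stopping distance: v·t_r + v²/(2a) = 123 with t_r = 1.2 s and a = 2.600 m/s².
So v² + 6.240 v − 639.60 = 0.
Positive root: v = −a·t_r + √((a·t_r)² + 2a·d) = −3.120 + √(9.734 + 639.60) = 22.3620 m/s.
22.3620 m/s ÷ 0.44704 = 50.022 mph.

Maximum speed ≈ 50.0 mph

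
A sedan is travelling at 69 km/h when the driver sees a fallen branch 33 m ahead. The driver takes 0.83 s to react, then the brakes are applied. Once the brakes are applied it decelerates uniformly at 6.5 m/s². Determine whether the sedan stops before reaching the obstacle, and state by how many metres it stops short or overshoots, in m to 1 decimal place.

No — it overshoots by 11.2 m

69 km/h ÷ 3.6 = 19.1667 m/s.
Reaction distance = 19.1667 × 0.83 = 15.908 m.
Braking distance = v²/(2a) = 367.362 / 13.000 = 28.259 m.
Total stopping distance = 15.908 + 28.259 = 44.167 m, vs 33 m available — it cannot stop in time and overshoots by 44.167 − 33 = 11.167 m.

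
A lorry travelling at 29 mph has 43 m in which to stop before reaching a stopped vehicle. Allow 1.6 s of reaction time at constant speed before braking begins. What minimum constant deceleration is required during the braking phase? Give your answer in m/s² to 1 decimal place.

29 mph × 0.44704 = 12.9642 m/s.
Distance covered during reaction = 12.9642 × 1.6 = 20.743 m.
Distance available for braking: 43 − 20.743 = 22.257 m.
v² = 2a·d ⇒ a = v²/(2d) = 12.9642² / (2 × 22.257) = 168.070 / 44.514 = 3.7757 m/s².

Required deceleration ≈ 3.8 m/s²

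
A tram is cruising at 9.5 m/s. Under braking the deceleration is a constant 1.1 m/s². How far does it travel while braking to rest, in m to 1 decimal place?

Braking distance = v²/(2a) = 9.5000² / (2 × 1.100) = 90.250 / 2.200 = 41.023 m.

Braking distance ≈ 41.0 m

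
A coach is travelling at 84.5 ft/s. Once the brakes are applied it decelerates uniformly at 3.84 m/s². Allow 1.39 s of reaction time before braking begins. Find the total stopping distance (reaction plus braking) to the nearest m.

Total stopping distance ≈ 122 m

84.5 ft/s × 0.3048 = 25.7556 m/s.
Reaction distance = v·t_r = 25.7556 × 1.39 = 35.800 m.
Braking distance = v²/(2a) = 25.7556² / (2 × 3.840) = 663.351 / 7.680 = 86.374 m.
Total = 35.800 + 86.374 = 122.174 m.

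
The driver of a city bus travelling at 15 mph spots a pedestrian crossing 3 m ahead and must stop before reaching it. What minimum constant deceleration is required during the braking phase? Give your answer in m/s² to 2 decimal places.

15 mph × 0.44704 = 6.7056 m/s.
v² = 2a·d ⇒ a = v²/(2d) = 6.7056² / (2 × 3.000) = 44.965 / 6.000 = 7.4942 m/s².

Required deceleration ≈ 7.49 m/s²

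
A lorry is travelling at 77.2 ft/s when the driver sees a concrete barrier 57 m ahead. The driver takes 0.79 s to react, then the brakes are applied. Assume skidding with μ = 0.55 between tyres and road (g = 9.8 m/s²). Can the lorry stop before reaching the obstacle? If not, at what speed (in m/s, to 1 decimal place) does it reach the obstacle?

No — it strikes the obstacle at 11.8 m/s

77.2 ft/s × 0.3048 = 23.5306 m/s.
a = μg = 0.55 × 9.8 = 5.390 m/s².
Reaction distance = 23.5306 × 0.79 = 18.589 m.
Braking distance needed to stop: v²/(2a) = 553.689 / 10.780 = 51.363 m, so total needed = 18.589 + 51.363 = 69.952 m > 57 m — it cannot stop.
Distance remaining when braking begins: 57 − 18.589 = 38.411 m.
v² = v₀² − 2a·d = 553.689 − 2 × 5.390 × 38.411 = 139.618 m²/s².
v = √139.618 = 11.816 m/s.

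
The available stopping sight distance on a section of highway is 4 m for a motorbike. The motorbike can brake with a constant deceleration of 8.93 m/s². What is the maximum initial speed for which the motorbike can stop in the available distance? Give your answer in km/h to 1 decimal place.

Maximum speed ≈ 30.4 km/h

v²/(2a) = d ⇒ v = √(2 × 8.930 × 4) = √71.44 = 8.4522 m/s.
8.4522 m/s × 3.6 = 30.428 km/h.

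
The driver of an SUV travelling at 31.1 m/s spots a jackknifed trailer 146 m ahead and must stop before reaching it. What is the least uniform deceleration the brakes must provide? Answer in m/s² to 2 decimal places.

Required deceleration ≈ 3.31 m/s²

v² = 2a·d ⇒ a = v²/(2d) = 31.1000² / (2 × 146.000) = 967.210 / 292.000 = 3.3124 m/s².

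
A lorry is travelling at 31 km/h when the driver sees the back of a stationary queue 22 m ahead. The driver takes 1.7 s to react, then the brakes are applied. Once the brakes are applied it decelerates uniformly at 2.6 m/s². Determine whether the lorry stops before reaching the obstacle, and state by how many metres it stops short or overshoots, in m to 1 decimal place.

No — it overshoots by 6.9 m

31 km/h ÷ 3.6 = 8.6111 m/s.
Reaction distance = 8.6111 × 1.7 = 14.639 m.
Braking distance = v²/(2a) = 74.151 / 5.200 = 14.260 m.
Total stopping distance = 14.639 + 14.260 = 28.899 m, vs 22 m available — it cannot stop in time and overshoots by 28.899 − 22 = 6.899 m.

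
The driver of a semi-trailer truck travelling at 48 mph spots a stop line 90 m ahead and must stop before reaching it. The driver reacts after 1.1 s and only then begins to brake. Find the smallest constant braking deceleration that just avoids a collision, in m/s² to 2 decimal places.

Required deceleration ≈ 3.47 m/s²

48 mph × 0.44704 = 21.4579 m/s.
Distance covered during reaction = 21.4579 × 1.1 = 23.604 m.
Distance available for braking: 90 − 23.604 = 66.396 m.
v² = 2a·d ⇒ a = v²/(2d) = 21.4579² / (2 × 66.396) = 460.441 / 132.792 = 3.4674 m/s².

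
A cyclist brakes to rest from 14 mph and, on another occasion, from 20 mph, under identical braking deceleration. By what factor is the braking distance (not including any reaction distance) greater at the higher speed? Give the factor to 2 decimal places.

Braking distance d = v²/(2a), so with a fixed, d ∝ v².
Factor = (20/14)² = 1.4286² = 2.0409.

Factor ≈ 2.04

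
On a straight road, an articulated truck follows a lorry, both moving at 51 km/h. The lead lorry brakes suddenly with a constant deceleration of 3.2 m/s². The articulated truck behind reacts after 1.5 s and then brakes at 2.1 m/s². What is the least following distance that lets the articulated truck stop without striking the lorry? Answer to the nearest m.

Minimum gap ≈ 38 m

51 km/h ÷ 3.6 = 14.1667 m/s.
Leader travels v²/(2a_L) = 200.695 / 6.400 = 31.359 m before stopping.
Follower covers v·t_r = 14.1667 × 1.5 = 21.250 m while reacting, then v²/(2a_F) = 200.695 / 4.200 = 47.785 m while braking, for a total of 21.250 + 47.785 = 69.035 m.
Since a_F ≤ a_L and the follower starts braking later, the follower is never slower than the leader, so the closest approach is when both have stopped.
Minimum gap = 69.035 − 31.359 = 37.676 m.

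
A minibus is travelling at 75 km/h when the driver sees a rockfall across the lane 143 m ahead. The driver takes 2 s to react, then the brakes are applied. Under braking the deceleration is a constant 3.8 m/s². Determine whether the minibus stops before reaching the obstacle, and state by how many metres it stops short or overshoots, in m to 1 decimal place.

75 km/h ÷ 3.6 = 20.8333 m/s.
Reaction distance = 20.8333 × 2 = 41.667 m.
Braking distance = v²/(2a) = 434.026 / 7.600 = 57.109 m.
Total stopping distance = 41.667 + 57.109 = 98.776 m, vs 143 m available — it stops with 143 − 98.776 = 44.224 m to spare.

Yes — it stops 44.2 m short of the obstacle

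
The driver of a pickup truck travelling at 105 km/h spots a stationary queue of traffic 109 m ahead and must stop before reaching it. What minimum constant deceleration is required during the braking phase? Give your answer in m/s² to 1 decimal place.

Required deceleration ≈ 3.9 m/s²

105 km/h ÷ 3.6 = 29.1667 m/s.
v² = 2a·d ⇒ a = v²/(2d) = 29.1667² / (2 × 109.000) = 850.696 / 218.000 = 3.9023 m/s².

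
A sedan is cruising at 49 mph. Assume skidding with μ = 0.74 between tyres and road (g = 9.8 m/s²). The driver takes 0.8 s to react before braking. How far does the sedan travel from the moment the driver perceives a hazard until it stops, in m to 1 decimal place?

Total stopping distance ≈ 50.6 m

49 mph × 0.44704 = 21.9050 m/s.
a = μg = 0.74 × 9.8 = 7.252 m/s².
Reaction distance = v·t_r = 21.9050 × 0.8 = 17.524 m.
Braking distance = v²/(2a) = 21.9050² / (2 × 7.252) = 479.829 / 14.504 = 33.083 m.
Total = 17.524 + 33.083 = 50.607 m.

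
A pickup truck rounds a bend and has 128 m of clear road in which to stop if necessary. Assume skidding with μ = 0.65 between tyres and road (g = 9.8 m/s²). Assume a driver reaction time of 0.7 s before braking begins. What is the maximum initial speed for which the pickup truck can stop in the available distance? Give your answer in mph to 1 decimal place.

Maximum speed ≈ 80.9 mph

a = μg = 0.65 × 9.8 = 6.370 m/s².
Stopping distance: v·t_r + v²/(2a) = 128 with t_r = 0.7 s and a = 6.370 m/s².
So v² + 8.918 v − 1630.72 = 0.
Positive root: v = −a·t_r + √((a·t_r)² + 2a·d) = −4.459 + √(19.883 + 1630.72) = 36.1686 m/s.
36.1686 m/s ÷ 0.44704 = 80.907 mph.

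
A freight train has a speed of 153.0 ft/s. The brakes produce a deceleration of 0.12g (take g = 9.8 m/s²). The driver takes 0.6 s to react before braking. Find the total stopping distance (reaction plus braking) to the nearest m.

153 ft/s × 0.3048 = 46.6344 m/s.
a = 0.12 × 9.8 = 1.176 m/s².
Reaction distance = v·t_r = 46.6344 × 0.6 = 27.981 m.
Braking distance = v²/(2a) = 46.6344² / (2 × 1.176) = 2174.767 / 2.352 = 924.646 m.
Total = 27.981 + 924.646 = 952.627 m.

Total stopping distance ≈ 953 m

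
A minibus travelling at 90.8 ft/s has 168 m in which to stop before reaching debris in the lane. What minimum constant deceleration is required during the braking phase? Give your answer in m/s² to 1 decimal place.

90.8 ft/s × 0.3048 = 27.6758 m/s.
v² = 2a·d ⇒ a = v²/(2d) = 27.6758² / (2 × 168.000) = 765.950 / 336.000 = 2.2796 m/s².

Required deceleration ≈ 2.3 m/s²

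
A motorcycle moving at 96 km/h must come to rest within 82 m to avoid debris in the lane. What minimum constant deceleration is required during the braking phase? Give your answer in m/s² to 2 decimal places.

Required deceleration ≈ 4.34 m/s²

96 km/h ÷ 3.6 = 26.6667 m/s.
v² = 2a·d ⇒ a = v²/(2d) = 26.6667² / (2 × 82.000) = 711.113 / 164.000 = 4.3361 m/s².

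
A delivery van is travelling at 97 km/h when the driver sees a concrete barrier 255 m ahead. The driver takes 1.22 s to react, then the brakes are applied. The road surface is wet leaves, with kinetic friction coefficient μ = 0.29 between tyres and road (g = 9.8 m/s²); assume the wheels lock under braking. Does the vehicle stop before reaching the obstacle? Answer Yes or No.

Yes

97 km/h ÷ 3.6 = 26.9444 m/s.
a = μg = 0.29 × 9.8 = 2.842 m/s².
Reaction distance = 26.9444 × 1.22 = 32.872 m.
Braking distance = v²/(2a) = 726.001 / 5.684 = 127.727 m.
Total stopping distance = 32.872 + 127.727 = 160.599 m, vs 255 m available — it stops with 255 − 160.599 = 94.401 m to spare.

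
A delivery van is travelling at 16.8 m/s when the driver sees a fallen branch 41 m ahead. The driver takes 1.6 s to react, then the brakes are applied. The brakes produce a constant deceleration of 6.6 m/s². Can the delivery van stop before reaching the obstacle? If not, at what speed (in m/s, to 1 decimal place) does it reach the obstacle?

No — it strikes the obstacle at 9.8 m/s

Reaction distance = 16.8000 × 1.6 = 26.880 m.
Braking distance needed to stop: v²/(2a) = 282.240 / 13.200 = 21.382 m, so total needed = 26.880 + 21.382 = 48.262 m > 41 m — it cannot stop.
Distance remaining when braking begins: 41 − 26.880 = 14.120 m.
v² = v₀² − 2a·d = 282.240 − 2 × 6.600 × 14.120 = 95.856 m²/s².
v = √95.856 = 9.791 m/s.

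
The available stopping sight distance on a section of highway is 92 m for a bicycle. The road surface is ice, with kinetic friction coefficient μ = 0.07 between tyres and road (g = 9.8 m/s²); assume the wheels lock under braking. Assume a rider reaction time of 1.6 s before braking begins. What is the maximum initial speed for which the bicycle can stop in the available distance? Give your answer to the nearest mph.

a = μg = 0.07 × 9.8 = 0.686 m/s².
Stopping distance: v·t_r + v²/(2a) = 92 with t_r = 1.6 s and a = 0.686 m/s².
So v² + 2.195 v − 126.22 = 0.
Positive root: v = −a·t_r + √((a·t_r)² + 2a·d) = −1.098 + √(1.206 + 126.22) = 10.1903 m/s.
10.1903 m/s ÷ 0.44704 = 22.795 mph.

Maximum speed ≈ 23 mph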